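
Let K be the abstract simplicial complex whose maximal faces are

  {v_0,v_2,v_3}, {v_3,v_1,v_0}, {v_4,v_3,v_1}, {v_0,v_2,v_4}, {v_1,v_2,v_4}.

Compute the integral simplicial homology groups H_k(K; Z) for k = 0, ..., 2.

H_0 ≅ Z,  H_1 ≅ Z,  H_2 = 0.

Take the total order v_0 < v_1 < v_2 < v_3 < v_4 on the vertex set. Then K (dimension 2) consists of the simplices:

  0-simplices (5): [v_0], [v_1], [v_2], [v_3], [v_4]
  1-simplices (10): [v_0,v_1], [v_0,v_2], [v_0,v_3], [v_0,v_4], [v_1,v_2], [v_1,v_3], [v_1,v_4], [v_2,v_3], [v_2,v_4], [v_3,v_4]
  2-simplices (5): [v_0,v_1,v_3], [v_0,v_2,v_3], [v_0,v_2,v_4], [v_1,v_2,v_4], [v_1,v_3,v_4]

Hence C_0 ≅ Z^5, C_1 ≅ Z^10, C_2 ≅ Z^5.

Boundary ∂_1: C_1 → C_0 maps an edge to its endpoints' difference, ∂[p,q] = q − p.
The resulting 5×10 matrix has rank 4, and its Smith normal form has invariant factors (1,1,1,1).

The boundary map ∂_2: C_2 → C_1 acts by ∂[p,q,r] = [q,r] − [p,r] + [p,q]. For instance
  ∂[v_0,v_1,v_3] = [v_1,v_3] − [v_0,v_3] + [v_0,v_1],
  ∂[v_0,v_2,v_4] = [v_2,v_4] − [v_0,v_4] + [v_0,v_2].
As a 10×5 matrix over Z this has rank 5, with invariant factors (1,1,1,1,1).

Computing H_k = (kernel of ∂_k) / (image of ∂_{k+1}):

  H_0: rank C_0 − rank ∂_1 = 5 − 4 = 1, and the invariant factors of ∂_1 are all 1, so H_0 = Z.
  H_1: rank ker ∂_1 − rank ∂_2 = (10 − 4) − 5 = 1, and the invariant factors of ∂_2 are all 1, so H_1 = Z.
  H_2: rank ker ∂_2 − rank ∂_3 = (5 − 5) − 0 = 0, and there is no ∂_3, so H_2 = 0.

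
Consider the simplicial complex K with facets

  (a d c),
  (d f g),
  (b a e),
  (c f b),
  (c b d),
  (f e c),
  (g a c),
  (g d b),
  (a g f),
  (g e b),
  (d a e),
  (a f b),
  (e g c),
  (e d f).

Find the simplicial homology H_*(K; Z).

Order the vertices as a < b < c < d < e < f < g. Listing each simplex with vertices in this order, K has dimension 2 with simplices:

  0-simplices (7): a, b, c, d, e, f, g
  1-simplices (21): ab, ac, ad, ae, af, ag, bc, bd, be, bf, bg, cd, ce, cf, cg, de, df, dg, ef, eg, fg
  2-simplices (14): abe, abf, acd, acg, ade, afg, bcd, bcf, bdg, beg, cef, ceg, def, dfg

Hence C_0 ≅ Z^7, C_1 ≅ Z^21, C_2 ≅ Z^14.

The boundary map ∂_1: C_1 → C_0 sends each edge [p,q] (with p < q) to q − p.
This gives a 7×21 integer matrix of rank 6; reducing to Smith normal form yields diagonal entries (1,1,1,1,1,1).

Boundary ∂_2: C_2 → C_1 sends each 2-simplex [p,q,r] to [q,r] − [p,r] + [p,q]. For instance
  ∂bcf = cf − bf + bc,
  ∂acd = cd − ad + ac.
This gives a 21×14 integer matrix of rank 13; reducing to Smith normal form yields diagonal entries (1,1,1,1,1,1,1,1,1,1,1,1,1).

Now H_k = ker ∂_k / im ∂_{k+1}, so:

  H_0: rank C_0 − rank ∂_1 = 7 − 6 = 1, and the invariant factors of ∂_1 are all 1, so H_0 = Z.
  H_1: rank ker ∂_1 − rank ∂_2 = (21 − 6) − 13 = 2, and the invariant factors of ∂_2 are all 1, so H_1 = Z^2.
  H_2: rank ker ∂_2 − rank ∂_3 = (14 − 13) − 0 = 1, and there is no ∂_3, so H_2 = Z.

(K is a triangulation of the torus T^2.)

H_0 = Z,  H_1 = Z^2,  H_2 = Z.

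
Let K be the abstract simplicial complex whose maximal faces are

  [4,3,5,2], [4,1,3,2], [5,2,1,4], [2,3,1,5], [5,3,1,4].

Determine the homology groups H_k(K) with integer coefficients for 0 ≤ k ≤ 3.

H_0 = Z,  H_1 = 0,  H_2 = 0,  H_3 = Z.

We work with the vertex ordering 1 < 2 < 3 < 4 < 5. The simplices of K, each written with vertices in increasing order, are:

  0-simplices (5): [1], [2], [3], [4], [5]
  1-simplices (10): [1,2], [1,3], [1,4], [1,5], [2,3], [2,4], [2,5], [3,4], [3,5], [4,5]
  2-simplices (10): [1,2,3], [1,2,4], [1,2,5], [1,3,4], [1,3,5], [1,4,5], [2,3,4], [2,3,5], [2,4,5], [3,4,5]
  3-simplices (5): [1,2,3,4], [1,2,3,5], [1,2,4,5], [1,3,4,5], [2,3,4,5]

giving chain groups C_0 ≅ Z^5, C_1 ≅ Z^10, C_2 ≅ Z^10, C_3 ≅ Z^5.

The boundary map ∂_1: C_1 → C_0 maps an edge to its endpoints' difference, ∂[p,q] = q − p.
The 5×10 boundary matrix has rank 4 and Smith normal form diag(1,1,1,1).

∂_2: C_2 → C_1 acts by ∂[p,q,r] = [q,r] − [p,r] + [p,q]. For instance
  ∂[1,3,5] = [3,5] − [1,5] + [1,3],
  ∂[2,4,5] = [4,5] − [2,5] + [2,4].
The resulting 10×10 matrix has rank 6, and its Smith normal form has invariant factors (1,1,1,1,1,1).

The boundary map ∂_3: C_3 → C_2 sends each 3-simplex σ to the alternating sum Σ_i (−1)^i (σ with its i-th vertex removed). For instance
  ∂[1,3,4,5] = [3,4,5] − [1,4,5] + [1,3,5] − [1,3,4],
  ∂[1,2,4,5] = [2,4,5] − [1,4,5] + [1,2,5] − [1,2,4].
The 10×5 boundary matrix has rank 4 and Smith normal form diag(1,1,1,1).

Now H_k = ker ∂_k / im ∂_{k+1}, so:

  H_0: rank C_0 − rank ∂_1 = 5 − 4 = 1, and the invariant factors of ∂_1 are all 1, so H_0 ≅ Z.
  H_1: rank ker ∂_1 − rank ∂_2 = (10 − 4) − 6 = 0, and the invariant factors of ∂_2 are all 1, so H_1 ≅ 0.
  H_2: rank ker ∂_2 − rank ∂_3 = (10 − 6) − 4 = 0, and the invariant factors of ∂_3 are all 1, so H_2 ≅ 0.
  H_3: rank ker ∂_3 − rank ∂_4 = (5 − 4) − 0 = 1, and there is no ∂_4, so H_3 ≅ Z.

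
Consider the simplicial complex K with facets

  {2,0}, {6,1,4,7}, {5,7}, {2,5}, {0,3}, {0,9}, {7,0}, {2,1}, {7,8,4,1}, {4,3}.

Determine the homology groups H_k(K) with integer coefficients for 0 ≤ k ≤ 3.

We work with the vertex ordering 0 < 1 < 2 < 3 < 4 < 5 < 6 < 7 < 8 < 9. The simplices of K, each written with vertices in increasing order, are:

  0-simplices (10): [0], [1], [2], [3], [4], [5], [6], [7], [8], [9]
  1-simplices (17): [0,2], [0,3], [0,7], [0,9], [1,2], [1,4], [1,6], [1,7], [1,8], [2,5], [3,4], [4,6], [4,7], [4,8], [5,7], [6,7], [7,8]
  2-simplices (7): [1,4,6], [1,4,7], [1,4,8], [1,6,7], [1,7,8], [4,6,7], [4,7,8]
  3-simplices (2): [1,4,6,7], [1,4,7,8]

Hence C_0 ≅ Z^10, C_1 ≅ Z^17, C_2 ≅ Z^7, C_3 ≅ Z^2.

Boundary ∂_1: C_1 → C_0 maps an edge to its endpoints' difference, ∂[p,q] = q − p. For instance
  ∂[5,7] = [7] − [5].
As a 10×17 matrix over Z this has rank 9, with invariant factors (1,1,1,1,1,1,1,1,1).

∂_2: C_2 → C_1 acts by ∂[p,q,r] = [q,r] − [p,r] + [p,q]. For instance
  ∂[4,7,8] = [7,8] − [4,8] + [4,7],
  ∂[1,4,8] = [4,8] − [1,8] + [1,4].
This gives a 17×7 integer matrix of rank 5; reducing to Smith normal form yields diagonal entries (1,1,1,1,1).

∂_3: C_3 → C_2 sends each 3-simplex σ to the alternating sum Σ_i (−1)^i (σ with its i-th vertex removed). For instance
  ∂[1,4,7,8] = [4,7,8] − [1,7,8] + [1,4,8] − [1,4,7],
  ∂[1,4,6,7] = [4,6,7] − [1,6,7] + [1,4,7] − [1,4,6].
The 7×2 boundary matrix has rank 2 and Smith normal form diag(1,1).

Reading off H_k = ker ∂_k / im ∂_{k+1}:

  H_0: rank C_0 − rank ∂_1 = 10 − 9 = 1, and the invariant factors of ∂_1 are all 1, so H_0 = Z.
  H_1: rank ker ∂_1 − rank ∂_2 = (17 − 9) − 5 = 3, and the invariant factors of ∂_2 are all 1, so H_1 = Z^3.
  H_2: rank ker ∂_2 − rank ∂_3 = (7 − 5) − 2 = 0, and the invariant factors of ∂_3 are all 1, so H_2 = 0.
  H_3: rank ker ∂_3 − rank ∂_4 = (2 − 2) − 0 = 0, and there is no ∂_4, so H_3 = 0.

As a check, the Euler characteristic is 10 − 17 + 7 − 2 = -2, which agrees with 1 − 3 + 0 − 0 = -2.

H_0 ≅ Z,  H_1 ≅ Z^3,  H_2 = 0,  H_3 = 0.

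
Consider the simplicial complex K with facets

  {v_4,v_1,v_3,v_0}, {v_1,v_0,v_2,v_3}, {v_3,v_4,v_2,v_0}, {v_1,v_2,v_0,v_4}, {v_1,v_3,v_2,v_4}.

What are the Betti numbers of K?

We work with the vertex ordering v_0 < v_1 < v_2 < v_3 < v_4. The simplices of K, each written with vertices in increasing order, are:

  0-simplices (5): [v_0], [v_1], [v_2], [v_3], [v_4]
  1-simplices (10): [v_0,v_1], [v_0,v_2], [v_0,v_3], [v_0,v_4], [v_1,v_2], [v_1,v_3], [v_1,v_4], [v_2,v_3], [v_2,v_4], [v_3,v_4]
  2-simplices (10): [v_0,v_1,v_2], [v_0,v_1,v_3], [v_0,v_1,v_4], [v_0,v_2,v_3], [v_0,v_2,v_4], [v_0,v_3,v_4], [v_1,v_2,v_3], [v_1,v_2,v_4], [v_1,v_3,v_4], [v_2,v_3,v_4]
  3-simplices (5): [v_0,v_1,v_2,v_3], [v_0,v_1,v_2,v_4], [v_0,v_1,v_3,v_4], [v_0,v_2,v_3,v_4], [v_1,v_2,v_3,v_4]

Hence C_0 ≅ Z^5, C_1 ≅ Z^10, C_2 ≅ Z^10, C_3 ≅ Z^5.

The boundary map ∂_1: C_1 → C_0 is given by ∂[p,q] = [q] − [p]. For instance
  ∂[v_0,v_2] = [v_2] − [v_0].
The resulting 5×10 matrix has rank 4, and its Smith normal form has invariant factors (1,1,1,1).

Boundary ∂_2: C_2 → C_1 acts by ∂[p,q,r] = [q,r] − [p,r] + [p,q]. For instance
  ∂[v_0,v_2,v_3] = [v_2,v_3] − [v_0,v_3] + [v_0,v_2],
  ∂[v_1,v_2,v_4] = [v_2,v_4] − [v_1,v_4] + [v_1,v_2].
The 10×10 boundary matrix has rank 6 and Smith normal form diag(1,1,1,1,1,1).

Boundary ∂_3: C_3 → C_2 sends each 3-simplex σ to the alternating sum Σ_i (−1)^i (σ with its i-th vertex removed). For instance
  ∂[v_0,v_1,v_3,v_4] = [v_1,v_3,v_4] − [v_0,v_3,v_4] + [v_0,v_1,v_4] − [v_0,v_1,v_3],
  ∂[v_0,v_2,v_3,v_4] = [v_2,v_3,v_4] − [v_0,v_3,v_4] + [v_0,v_2,v_4] − [v_0,v_2,v_3].
This gives a 10×5 integer matrix of rank 4; reducing to Smith normal form yields diagonal entries (1,1,1,1).

From H_k ≅ ker(∂_k) / im(∂_{k+1}) we obtain:

  H_0: rank C_0 − rank ∂_1 = 5 − 4 = 1, and the invariant factors of ∂_1 are all 1, so H_0 ≅ Z.
  H_1: rank ker ∂_1 − rank ∂_2 = (10 − 4) − 6 = 0, and the invariant factors of ∂_2 are all 1, so H_1 ≅ 0.
  H_2: rank ker ∂_2 − rank ∂_3 = (10 − 6) − 4 = 0, and the invariant factors of ∂_3 are all 1, so H_2 ≅ 0.
  H_3: rank ker ∂_3 − rank ∂_4 = (5 − 4) − 0 = 1, and there is no ∂_4, so H_3 ≅ Z.

Hence the Betti numbers are b_0 = 1, b_1 = 0, b_2 = 0, b_3 = 1.

b_0 = 1, b_1 = 0, b_2 = 0, b_3 = 1.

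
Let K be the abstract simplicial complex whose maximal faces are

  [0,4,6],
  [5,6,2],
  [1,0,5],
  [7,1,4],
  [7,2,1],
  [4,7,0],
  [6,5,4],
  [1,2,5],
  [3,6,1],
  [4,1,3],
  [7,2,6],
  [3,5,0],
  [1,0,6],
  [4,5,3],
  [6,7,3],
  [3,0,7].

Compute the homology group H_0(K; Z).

H_0 = Z.

Take the total order 0 < 1 < 2 < 3 < 4 < 5 < 6 < 7 on the vertex set. Then K (dimension 2) consists of the simplices:

  0-simplices (8): [0], [1], [2], [3], [4], [5], [6], [7]
  1-simplices (24): (24 of them)
  2-simplices (16): [0,1,5], [0,1,6], [0,3,5], [0,3,7], [0,4,6], [0,4,7], [1,2,5], [1,2,7], [1,3,4], [1,3,6], [1,4,7], [2,5,6], [2,6,7], [3,4,5], [3,6,7], [4,5,6]

Hence C_0 ≅ Z^8, C_1 ≅ Z^24, C_2 ≅ Z^16.

The boundary map ∂_1: C_1 → C_0 sends each edge [p,q] (with p < q) to q − p. For instance
  ∂[0,7] = [7] − [0].
The 8×24 boundary matrix has rank 7 and Smith normal form diag(1,1,1,1,1,1,1).

Boundary ∂_2: C_2 → C_1 acts by ∂[p,q,r] = [q,r] − [p,r] + [p,q]. For instance
  ∂[3,4,5] = [4,5] − [3,5] + [3,4],
  ∂[1,3,4] = [3,4] − [1,4] + [1,3].
The 24×16 boundary matrix has rank 15 and Smith normal form diag(1,1,1,1,1,1,1,1,1,1,1,1,1,1,1).

Now H_k = ker ∂_k / im ∂_{k+1}, so:

  H_0: rank C_0 − rank ∂_1 = 8 − 7 = 1, and the invariant factors of ∂_1 are all 1, so H_0 ≅ Z.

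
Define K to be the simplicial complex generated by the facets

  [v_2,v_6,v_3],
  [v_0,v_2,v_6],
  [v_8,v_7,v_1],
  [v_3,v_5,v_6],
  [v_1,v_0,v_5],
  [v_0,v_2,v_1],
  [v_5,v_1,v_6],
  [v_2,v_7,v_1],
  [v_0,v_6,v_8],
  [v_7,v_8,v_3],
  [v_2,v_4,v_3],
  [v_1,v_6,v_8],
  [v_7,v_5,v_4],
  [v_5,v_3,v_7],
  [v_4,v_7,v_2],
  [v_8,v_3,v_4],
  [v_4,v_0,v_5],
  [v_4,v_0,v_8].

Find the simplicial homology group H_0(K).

H_0 = Z.

We work with the vertex ordering v_0 < v_1 < v_2 < v_3 < v_4 < v_5 < v_6 < v_7 < v_8. The simplices of K, each written with vertices in increasing order, are:

  0-simplices (9): [v_0], [v_1], [v_2], [v_3], [v_4], [v_5], [v_6], [v_7], [v_8]
  1-simplices (27): (27 of them)
  2-simplices (18): (18 of them)

so the chain groups are C_0 ≅ Z^9, C_1 ≅ Z^27, C_2 ≅ Z^18.

The boundary map ∂_1: C_1 → C_0 is given by ∂[p,q] = [q] − [p]. For instance
  ∂[v_3,v_5] = [v_5] − [v_3].
The resulting 9×27 matrix has rank 8, and its Smith normal form has invariant factors (1,1,1,1,1,1,1,1).

∂_2: C_2 → C_1 maps a triangle to the signed sum of its edges. For instance
  ∂[v_0,v_6,v_8] = [v_6,v_8] − [v_0,v_8] + [v_0,v_6],
  ∂[v_3,v_5,v_7] = [v_5,v_7] − [v_3,v_7] + [v_3,v_5].
The 27×18 boundary matrix has rank 18 and Smith normal form diag(1,1,1,1,1,1,1,1,1,1,1,1,1,1,1,1,1,2).

Reading off H_k = ker ∂_k / im ∂_{k+1}:

  H_0: rank C_0 − rank ∂_1 = 9 − 8 = 1, and the invariant factors of ∂_1 are all 1, so H_0 ≅ Z.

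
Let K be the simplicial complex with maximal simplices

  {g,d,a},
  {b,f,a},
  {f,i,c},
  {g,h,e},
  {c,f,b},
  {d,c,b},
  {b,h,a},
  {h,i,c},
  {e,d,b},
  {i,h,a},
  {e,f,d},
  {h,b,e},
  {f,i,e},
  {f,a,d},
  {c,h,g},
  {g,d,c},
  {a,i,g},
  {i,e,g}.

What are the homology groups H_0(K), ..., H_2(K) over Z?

Take the total order a < b < c < d < e < f < g < h < i on the vertex set. Then K (dimension 2) consists of the simplices:

  0-simplices (9): a, b, c, d, e, f, g, h, i
  1-simplices (27): ab, ad, af, ag, ah, ai, bc, bd, be, bf, bh, cd, cf, cg, ch, ci, de, df, dg, ef, eg, eh, ei, fi, gh, gi, hi
  2-simplices (18): abf, abh, adf, adg, agi, ahi, bcd, bcf, bde, beh, cdg, cfi, cgh, chi, def, efi, egh, egi

Hence C_0 ≅ Z^9, C_1 ≅ Z^27, C_2 ≅ Z^18.

Boundary ∂_1: C_1 → C_0 is given by ∂[p,q] = [q] − [p].
The 9×27 boundary matrix has rank 8 and Smith normal form diag(1,1,1,1,1,1,1,1).

∂_2: C_2 → C_1 acts by ∂[p,q,r] = [q,r] − [p,r] + [p,q]. For instance
  ∂bde = de − be + bd,
  ∂adg = dg − ag + ad.
The resulting 27×18 matrix has rank 18, and its Smith normal form has invariant factors (1,1,1,1,1,1,1,1,1,1,1,1,1,1,1,1,1,2).

Now H_k = ker ∂_k / im ∂_{k+1}, so:

  H_0: rank C_0 − rank ∂_1 = 9 − 8 = 1, and the invariant factors of ∂_1 are all 1, so H_0 = Z.
  H_1: rank ker ∂_1 − rank ∂_2 = (27 − 8) − 18 = 1, and ∂_2 has invariant factor 2 > 1, so H_1 = Z ⊕ Z/2.
  H_2: rank ker ∂_2 − rank ∂_3 = (18 − 18) − 0 = 0, and there is no ∂_3, so H_2 = 0.

H_0 = Z,  H_1 = Z ⊕ Z/2,  H_2 = 0.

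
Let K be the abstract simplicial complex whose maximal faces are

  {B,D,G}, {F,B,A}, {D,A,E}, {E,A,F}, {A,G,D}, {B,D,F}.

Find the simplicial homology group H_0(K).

Order the vertices as A < B < D < E < F < G. Listing each simplex with vertices in this order, K has dimension 2 with simplices:

  0-simplices (6): A, B, D, E, F, G
  1-simplices (12): AB, AD, AE, AF, AG, BD, BF, BG, DE, DF, DG, EF
  2-simplices (6): ABF, ADE, ADG, AEF, BDF, BDG

giving chain groups C_0 ≅ Z^6, C_1 ≅ Z^12, C_2 ≅ Z^6.

The boundary map ∂_1: C_1 → C_0 maps an edge to its endpoints' difference, ∂[p,q] = q − p. For instance
  ∂AD = D − A.
This gives a 6×12 integer matrix of rank 5; reducing to Smith normal form yields diagonal entries (1,1,1,1,1).

Boundary ∂_2: C_2 → C_1 sends each 2-simplex [p,q,r] to [q,r] − [p,r] + [p,q]. For instance
  ∂ADE = DE − AE + AD,
  ∂BDG = DG − BG + BD.
This gives a 12×6 integer matrix of rank 6; reducing to Smith normal form yields diagonal entries (1,1,1,1,1,1).

Reading off H_k = ker ∂_k / im ∂_{k+1}:

  H_0: rank C_0 − rank ∂_1 = 6 − 5 = 1, and the invariant factors of ∂_1 are all 1, so H_0 = Z.

H_0 = Z.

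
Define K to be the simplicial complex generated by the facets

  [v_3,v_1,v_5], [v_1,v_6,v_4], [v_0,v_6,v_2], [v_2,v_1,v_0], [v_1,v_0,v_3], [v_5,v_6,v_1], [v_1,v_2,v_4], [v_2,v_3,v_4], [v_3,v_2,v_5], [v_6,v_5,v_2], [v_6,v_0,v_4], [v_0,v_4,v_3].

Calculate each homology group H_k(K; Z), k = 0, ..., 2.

H_0 = Z,  H_1 = Z/2,  H_2 = 0.

Order the vertices as v_0 < v_1 < v_2 < v_3 < v_4 < v_5 < v_6. Listing each simplex with vertices in this order, K has dimension 2 with simplices:

  0-simplices (7): [v_0], [v_1], [v_2], [v_3], [v_4], [v_5], [v_6]
  1-simplices (18): (18 of them)
  2-simplices (12): (12 of them)

giving chain groups C_0 ≅ Z^7, C_1 ≅ Z^18, C_2 ≅ Z^12.

∂_1: C_1 → C_0 maps an edge to its endpoints' difference, ∂[p,q] = q − p.
The resulting 7×18 matrix has rank 6, and its Smith normal form has invariant factors (1,1,1,1,1,1).

The boundary map ∂_2: C_2 → C_1 maps a triangle to the signed sum of its edges. For instance
  ∂[v_1,v_2,v_4] = [v_2,v_4] − [v_1,v_4] + [v_1,v_2],
  ∂[v_0,v_1,v_3] = [v_1,v_3] − [v_0,v_3] + [v_0,v_1].
As a 18×12 matrix over Z this has rank 12, with invariant factors (1,1,1,1,1,1,1,1,1,1,1,2).

Now H_k = ker ∂_k / im ∂_{k+1}, so:

  H_0: rank C_0 − rank ∂_1 = 7 − 6 = 1, and the invariant factors of ∂_1 are all 1, so H_0 ≅ Z.
  H_1: rank ker ∂_1 − rank ∂_2 = (18 − 6) − 12 = 0, and ∂_2 has invariant factor 2 > 1, so H_1 ≅ Z/2.
  H_2: rank ker ∂_2 − rank ∂_3 = (12 − 12) − 0 = 0, and there is no ∂_3, so H_2 ≅ 0.

As a check, the Euler characteristic is 7 − 18 + 12 = 1, which agrees with 1 − 0 + 0 = 1.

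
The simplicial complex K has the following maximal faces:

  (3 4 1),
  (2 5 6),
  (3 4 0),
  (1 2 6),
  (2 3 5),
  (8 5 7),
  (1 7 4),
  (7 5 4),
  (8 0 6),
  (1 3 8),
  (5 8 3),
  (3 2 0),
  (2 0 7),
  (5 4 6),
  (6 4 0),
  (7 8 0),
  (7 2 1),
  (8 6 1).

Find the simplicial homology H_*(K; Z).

Order the vertices as 0 < 1 < 2 < 3 < 4 < 5 < 6 < 7 < 8. Listing each simplex with vertices in this order, K has dimension 2 with simplices:

  0-simplices (9): [0], [1], [2], [3], [4], [5], [6], [7], [8]
  1-simplices (27): (27 of them)
  2-simplices (18): [0,2,3], [0,2,7], [0,3,4], [0,4,6], [0,6,8], [0,7,8], [1,2,6], [1,2,7], [1,3,4], [1,3,8], [1,4,7], [1,6,8], [2,3,5], [2,5,6], [3,5,8], [4,5,6], [4,5,7], [5,7,8]

so the chain groups are C_0 ≅ Z^9, C_1 ≅ Z^27, C_2 ≅ Z^18.

The boundary map ∂_1: C_1 → C_0 maps an edge to its endpoints' difference, ∂[p,q] = q − p. For instance
  ∂[1,7] = [7] − [1].
The resulting 9×27 matrix has rank 8, and its Smith normal form has invariant factors (1,1,1,1,1,1,1,1).

∂_2: C_2 → C_1 acts by ∂[p,q,r] = [q,r] − [p,r] + [p,q]. For instance
  ∂[1,2,6] = [2,6] − [1,6] + [1,2],
  ∂[1,3,8] = [3,8] − [1,8] + [1,3].
This gives a 27×18 integer matrix of rank 17; reducing to Smith normal form yields diagonal entries (1,1,1,1,1,1,1,1,1,1,1,1,1,1,1,1,1).

Now H_k = ker ∂_k / im ∂_{k+1}, so:

  H_0: rank C_0 − rank ∂_1 = 9 − 8 = 1, and the invariant factors of ∂_1 are all 1, so H_0 = Z.
  H_1: rank ker ∂_1 − rank ∂_2 = (27 − 8) − 17 = 2, and the invariant factors of ∂_2 are all 1, so H_1 = Z^2.
  H_2: rank ker ∂_2 − rank ∂_3 = (18 − 17) − 0 = 1, and there is no ∂_3, so H_2 = Z.

H_0 ≅ Z,  H_1 ≅ Z^2,  H_2 ≅ Z.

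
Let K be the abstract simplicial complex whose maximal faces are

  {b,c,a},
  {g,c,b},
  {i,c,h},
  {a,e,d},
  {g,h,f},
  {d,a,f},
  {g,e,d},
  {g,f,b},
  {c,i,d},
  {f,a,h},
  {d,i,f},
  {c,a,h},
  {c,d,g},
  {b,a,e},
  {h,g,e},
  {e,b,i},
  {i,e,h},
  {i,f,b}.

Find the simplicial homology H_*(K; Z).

H_0 = Z,  H_1 = Z^2,  H_2 = Z.

Order the vertices as a < b < c < d < e < f < g < h < i. Listing each simplex with vertices in this order, K has dimension 2 with simplices:

  0-simplices (9): a, b, c, d, e, f, g, h, i
  1-simplices (27): ab, ac, ad, ae, af, ah, bc, be, bf, bg, bi, cd, cg, ch, ci, de, df, dg, di, eg, eh, ei, fg, fh, fi, gh, hi
  2-simplices (18): abc, abe, ach, ade, adf, afh, bcg, bei, bfg, bfi, cdg, cdi, chi, deg, dfi, egh, ehi, fgh

so the chain groups are C_0 ≅ Z^9, C_1 ≅ Z^27, C_2 ≅ Z^18.

Boundary ∂_1: C_1 → C_0 maps an edge to its endpoints' difference, ∂[p,q] = q − p.
This gives a 9×27 integer matrix of rank 8; reducing to Smith normal form yields diagonal entries (1,1,1,1,1,1,1,1).

Boundary ∂_2: C_2 → C_1 maps a triangle to the signed sum of its edges. For instance
  ∂dfi = fi − di + df,
  ∂cdi = di − ci + cd.
The resulting 27×18 matrix has rank 17, and its Smith normal form has invariant factors (1,1,1,1,1,1,1,1,1,1,1,1,1,1,1,1,1).

Now H_k = ker ∂_k / im ∂_{k+1}, so:

  H_0: rank C_0 − rank ∂_1 = 9 − 8 = 1, and the invariant factors of ∂_1 are all 1, so H_0 ≅ Z.
  H_1: rank ker ∂_1 − rank ∂_2 = (27 − 8) − 17 = 2, and the invariant factors of ∂_2 are all 1, so H_1 ≅ Z^2.
  H_2: rank ker ∂_2 − rank ∂_3 = (18 − 17) − 0 = 1, and there is no ∂_3, so H_2 ≅ Z.

(K is a triangulation of the torus T^2.)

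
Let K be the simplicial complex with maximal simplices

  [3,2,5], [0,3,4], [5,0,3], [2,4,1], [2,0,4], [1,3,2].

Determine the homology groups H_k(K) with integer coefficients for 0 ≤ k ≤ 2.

We work with the vertex ordering 0 < 1 < 2 < 3 < 4 < 5. The simplices of K, each written with vertices in increasing order, are:

  0-simplices (6): [0], [1], [2], [3], [4], [5]
  1-simplices (12): [0,2], [0,3], [0,4], [0,5], [1,2], [1,3], [1,4], [2,3], [2,4], [2,5], [3,4], [3,5]
  2-simplices (6): [0,2,4], [0,3,4], [0,3,5], [1,2,3], [1,2,4], [2,3,5]

Hence C_0 ≅ Z^6, C_1 ≅ Z^12, C_2 ≅ Z^6.

The boundary map ∂_1: C_1 → C_0 is given by ∂[p,q] = [q] − [p]. For instance
  ∂[0,4] = [4] − [0].
As a 6×12 matrix over Z this has rank 5, with invariant factors (1,1,1,1,1).

Boundary ∂_2: C_2 → C_1 sends each 2-simplex [p,q,r] to [q,r] − [p,r] + [p,q]. For instance
  ∂[0,2,4] = [2,4] − [0,4] + [0,2],
  ∂[0,3,5] = [3,5] − [0,5] + [0,3].
The 12×6 boundary matrix has rank 6 and Smith normal form diag(1,1,1,1,1,1).

Computing H_k = (kernel of ∂_k) / (image of ∂_{k+1}):

  H_0: rank C_0 − rank ∂_1 = 6 − 5 = 1, and the invariant factors of ∂_1 are all 1, so H_0 = Z.
  H_1: rank ker ∂_1 − rank ∂_2 = (12 − 5) − 6 = 1, and the invariant factors of ∂_2 are all 1, so H_1 = Z.
  H_2: rank ker ∂_2 − rank ∂_3 = (6 − 6) − 0 = 0, and there is no ∂_3, so H_2 = 0.

As a check, the Euler characteristic is 6 − 12 + 6 = 0, which agrees with 1 − 1 + 0 = 0.
(K is a triangulation of the cylinder S^1 x I.)

H_0 = Z,  H_1 = Z,  H_2 = 0.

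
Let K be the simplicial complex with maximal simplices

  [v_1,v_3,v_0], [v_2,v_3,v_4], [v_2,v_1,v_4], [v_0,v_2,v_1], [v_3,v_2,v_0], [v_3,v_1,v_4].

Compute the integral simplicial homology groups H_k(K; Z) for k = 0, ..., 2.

Order the vertices as v_0 < v_1 < v_2 < v_3 < v_4. Listing each simplex with vertices in this order, K has dimension 2 with simplices:

  0-simplices (5): [v_0], [v_1], [v_2], [v_3], [v_4]
  1-simplices (9): [v_0,v_1], [v_0,v_2], [v_0,v_3], [v_1,v_2], [v_1,v_3], [v_1,v_4], [v_2,v_3], [v_2,v_4], [v_3,v_4]
  2-simplices (6): [v_0,v_1,v_2], [v_0,v_1,v_3], [v_0,v_2,v_3], [v_1,v_2,v_4], [v_1,v_3,v_4], [v_2,v_3,v_4]

Hence C_0 ≅ Z^5, C_1 ≅ Z^9, C_2 ≅ Z^6.

Boundary ∂_1: C_1 → C_0 sends each edge [p,q] (with p < q) to q − p. For instance
  ∂[v_1,v_2] = [v_2] − [v_1].
As a 5×9 matrix over Z this has rank 4, with invariant factors (1,1,1,1).

∂_2: C_2 → C_1 acts by ∂[p,q,r] = [q,r] − [p,r] + [p,q]. For instance
  ∂[v_0,v_1,v_2] = [v_1,v_2] − [v_0,v_2] + [v_0,v_1],
  ∂[v_0,v_2,v_3] = [v_2,v_3] − [v_0,v_3] + [v_0,v_2].
The 9×6 boundary matrix has rank 5 and Smith normal form diag(1,1,1,1,1).

From H_k ≅ ker(∂_k) / im(∂_{k+1}) we obtain:

  H_0: rank C_0 − rank ∂_1 = 5 − 4 = 1, and the invariant factors of ∂_1 are all 1, so H_0 = Z.
  H_1: rank ker ∂_1 − rank ∂_2 = (9 − 4) − 5 = 0, and the invariant factors of ∂_2 are all 1, so H_1 = 0.
  H_2: rank ker ∂_2 − rank ∂_3 = (6 − 5) − 0 = 1, and there is no ∂_3, so H_2 = Z.

H_0 = Z,  H_1 = 0,  H_2 = Z.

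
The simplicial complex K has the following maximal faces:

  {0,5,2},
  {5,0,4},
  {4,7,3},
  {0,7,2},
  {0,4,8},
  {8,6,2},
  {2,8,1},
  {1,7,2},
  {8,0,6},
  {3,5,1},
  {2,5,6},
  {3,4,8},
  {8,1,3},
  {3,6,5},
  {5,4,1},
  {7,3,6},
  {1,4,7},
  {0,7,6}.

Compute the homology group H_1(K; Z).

H_1 = Z ⊕ Z/2.

Order the vertices as 0 < 1 < 2 < 3 < 4 < 5 < 6 < 7 < 8. Listing each simplex with vertices in this order, K has dimension 2 with simplices:

  0-simplices (9): [0], [1], [2], [3], [4], [5], [6], [7], [8]
  1-simplices (27): (27 of them)
  2-simplices (18): [0,2,5], [0,2,7], [0,4,5], [0,4,8], [0,6,7], [0,6,8], [1,2,7], [1,2,8], [1,3,5], [1,3,8], [1,4,5], [1,4,7], [2,5,6], [2,6,8], [3,4,7], [3,4,8], [3,5,6], [3,6,7]

Hence C_0 ≅ Z^9, C_1 ≅ Z^27, C_2 ≅ Z^18.

The boundary map ∂_1: C_1 → C_0 sends each edge [p,q] (with p < q) to q − p. For instance
  ∂[2,6] = [6] − [2].
This gives a 9×27 integer matrix of rank 8; reducing to Smith normal form yields diagonal entries (1,1,1,1,1,1,1,1).

∂_2: C_2 → C_1 sends each 2-simplex [p,q,r] to [q,r] − [p,r] + [p,q]. For instance
  ∂[2,5,6] = [5,6] − [2,6] + [2,5],
  ∂[1,2,7] = [2,7] − [1,7] + [1,2].
As a 27×18 matrix over Z this has rank 18, with invariant factors (1,1,1,1,1,1,1,1,1,1,1,1,1,1,1,1,1,2).

Reading off H_k = ker ∂_k / im ∂_{k+1}:

  H_1: rank ker ∂_1 − rank ∂_2 = (27 − 8) − 18 = 1, and ∂_2 has invariant factor 2 > 1, so H_1 ≅ Z ⊕ Z/2.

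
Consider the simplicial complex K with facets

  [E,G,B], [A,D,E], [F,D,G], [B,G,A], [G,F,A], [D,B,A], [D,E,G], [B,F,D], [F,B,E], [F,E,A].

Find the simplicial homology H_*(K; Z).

Order the vertices as A < B < D < E < F < G. Listing each simplex with vertices in this order, K has dimension 2 with simplices:

  0-simplices (6): A, B, D, E, F, G
  1-simplices (15): AB, AD, AE, AF, AG, BD, BE, BF, BG, DE, DF, DG, EF, EG, FG
  2-simplices (10): ABD, ABG, ADE, AEF, AFG, BDF, BEF, BEG, DEG, DFG

so the chain groups are C_0 ≅ Z^6, C_1 ≅ Z^15, C_2 ≅ Z^10.

∂_1: C_1 → C_0 sends each edge [p,q] (with p < q) to q − p. For instance
  ∂AB = B − A.
The resulting 6×15 matrix has rank 5, and its Smith normal form has invariant factors (1,1,1,1,1).

The boundary map ∂_2: C_2 → C_1 sends each 2-simplex [p,q,r] to [q,r] − [p,r] + [p,q]. For instance
  ∂ABD = BD − AD + AB,
  ∂DEG = EG − DG + DE.
The resulting 15×10 matrix has rank 10, and its Smith normal form has invariant factors (1,1,1,1,1,1,1,1,1,2).

Now H_k = ker ∂_k / im ∂_{k+1}, so:

  H_0: rank C_0 − rank ∂_1 = 6 − 5 = 1, and the invariant factors of ∂_1 are all 1, so H_0 ≅ Z.
  H_1: rank ker ∂_1 − rank ∂_2 = (15 − 5) − 10 = 0, and ∂_2 has invariant factor 2 > 1, so H_1 ≅ Z/2Z.
  H_2: rank ker ∂_2 − rank ∂_3 = (10 − 10) − 0 = 0, and there is no ∂_3, so H_2 ≅ 0.

H_0 ≅ Z,  H_1 ≅ Z/2Z,  H_2 = 0.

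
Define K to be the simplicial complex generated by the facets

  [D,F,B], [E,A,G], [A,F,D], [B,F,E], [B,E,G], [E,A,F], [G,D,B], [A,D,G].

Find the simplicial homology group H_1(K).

H_1 = 0.

Fix the vertex order A < B < D < E < F < G and write every simplex with vertices in increasing order. Then dim K = 2 and the simplices of K are:

  0-simplices (6): A, B, D, E, F, G
  1-simplices (12): AD, AE, AF, AG, BD, BE, BF, BG, DF, DG, EF, EG
  2-simplices (8): ADF, ADG, AEF, AEG, BDF, BDG, BEF, BEG

so the chain groups are C_0 ≅ Z^6, C_1 ≅ Z^12, C_2 ≅ Z^8.

∂_1: C_1 → C_0 is given by ∂[p,q] = [q] − [p].
This gives a 6×12 integer matrix of rank 5; reducing to Smith normal form yields diagonal entries (1,1,1,1,1).

Boundary ∂_2: C_2 → C_1 acts by ∂[p,q,r] = [q,r] − [p,r] + [p,q]. For instance
  ∂BDG = DG − BG + BD,
  ∂BEF = EF − BF + BE.
The 12×8 boundary matrix has rank 7 and Smith normal form diag(1,1,1,1,1,1,1).

From H_k ≅ ker(∂_k) / im(∂_{k+1}) we obtain:

  H_1: rank ker ∂_1 − rank ∂_2 = (12 − 5) − 7 = 0, and the invariant factors of ∂_2 are all 1, so H_1 ≅ 0.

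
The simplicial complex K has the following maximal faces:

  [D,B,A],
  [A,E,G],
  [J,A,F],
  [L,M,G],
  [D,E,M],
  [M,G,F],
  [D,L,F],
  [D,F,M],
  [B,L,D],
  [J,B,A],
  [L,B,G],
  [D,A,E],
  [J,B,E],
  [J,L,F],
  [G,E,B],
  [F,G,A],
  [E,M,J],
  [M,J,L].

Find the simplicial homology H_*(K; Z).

H_0 = Z,  H_1 = Z ⊕ Z/2Z,  H_2 = 0.

Take the total order A < B < D < E < F < G < J < L < M on the vertex set. Then K (dimension 2) consists of the simplices:

  0-simplices (9): A, B, D, E, F, G, J, L, M
  1-simplices (27): AB, AD, AE, AF, AG, AJ, BD, BE, BG, BJ, BL, DE, DF, DL, DM, EG, EJ, EM, FG, FJ, FL, FM, GL, GM, JL, JM, LM
  2-simplices (18): ABD, ABJ, ADE, AEG, AFG, AFJ, BDL, BEG, BEJ, BGL, DEM, DFL, DFM, EJM, FGM, FJL, GLM, JLM

giving chain groups C_0 ≅ Z^9, C_1 ≅ Z^27, C_2 ≅ Z^18.

Boundary ∂_1: C_1 → C_0 sends each edge [p,q] (with p < q) to q − p. For instance
  ∂AF = F − A.
As a 9×27 matrix over Z this has rank 8, with invariant factors (1,1,1,1,1,1,1,1).

The boundary map ∂_2: C_2 → C_1 maps a triangle to the signed sum of its edges. For instance
  ∂JLM = LM − JM + JL,
  ∂BGL = GL − BL + BG.
The 27×18 boundary matrix has rank 18 and Smith normal form diag(1,1,1,1,1,1,1,1,1,1,1,1,1,1,1,1,1,2).

Reading off H_k = ker ∂_k / im ∂_{k+1}:

  H_0: rank C_0 − rank ∂_1 = 9 − 8 = 1, and the invariant factors of ∂_1 are all 1, so H_0 = Z.
  H_1: rank ker ∂_1 − rank ∂_2 = (27 − 8) − 18 = 1, and ∂_2 has invariant factor 2 > 1, so H_1 = Z ⊕ Z/2Z.
  H_2: rank ker ∂_2 − rank ∂_3 = (18 − 18) − 0 = 0, and there is no ∂_3, so H_2 = 0.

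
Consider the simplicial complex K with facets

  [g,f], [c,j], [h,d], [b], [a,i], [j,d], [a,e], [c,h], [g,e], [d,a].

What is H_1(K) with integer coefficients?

Take the total order a < b < c < d < e < f < g < h < i < j on the vertex set. Then K (dimension 1) consists of the simplices:

  0-simplices (10): a, b, c, d, e, f, g, h, i, j
  1-simplices (9): ad, ae, ai, ch, cj, dh, dj, eg, fg

so the chain groups are C_0 ≅ Z^10, C_1 ≅ Z^9.

The boundary map ∂_1: C_1 → C_0 is given by ∂[p,q] = [q] − [p]. For instance
  ∂dh = h − d.
The 10×9 boundary matrix has rank 8 and Smith normal form diag(1,1,1,1,1,1,1,1).

Now H_k = ker ∂_k / im ∂_{k+1}, so:

  H_1: rank ker ∂_1 − rank ∂_2 = (9 − 8) − 0 = 1, and there is no ∂_2, so H_1 = Z.

H_1 ≅ Z.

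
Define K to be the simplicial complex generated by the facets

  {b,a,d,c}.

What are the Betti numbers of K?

Take the total order a < b < c < d on the vertex set. Then K (dimension 3) consists of the simplices:

  0-simplices (4): a, b, c, d
  1-simplices (6): ab, ac, ad, bc, bd, cd
  2-simplices (4): abc, abd, acd, bcd
  3-simplices (1): abcd

giving chain groups C_0 ≅ Z^4, C_1 ≅ Z^6, C_2 ≅ Z^4, C_3 ≅ Z^1.

The boundary map ∂_1: C_1 → C_0 maps an edge to its endpoints' difference, ∂[p,q] = q − p. For instance
  ∂cd = d − c.
The 4×6 boundary matrix has rank 3 and Smith normal form diag(1,1,1).

The boundary map ∂_2: C_2 → C_1 sends each 2-simplex [p,q,r] to [q,r] − [p,r] + [p,q]. For instance
  ∂abd = bd − ad + ab,
  ∂abc = bc − ac + ab.
This gives a 6×4 integer matrix of rank 3; reducing to Smith normal form yields diagonal entries (1,1,1).

∂_3: C_3 → C_2 sends each 3-simplex σ to the alternating sum Σ_i (−1)^i (σ with its i-th vertex removed). For instance
  ∂abcd = bcd − acd + abd − abc.
This gives a 4×1 integer matrix of rank 1; reducing to Smith normal form yields diagonal entries (1).

Reading off H_k = ker ∂_k / im ∂_{k+1}:

  H_0: rank C_0 − rank ∂_1 = 4 − 3 = 1, and the invariant factors of ∂_1 are all 1, so H_0 ≅ Z.
  H_1: rank ker ∂_1 − rank ∂_2 = (6 − 3) − 3 = 0, and the invariant factors of ∂_2 are all 1, so H_1 ≅ 0.
  H_2: rank ker ∂_2 − rank ∂_3 = (4 − 3) − 1 = 0, and the invariant factors of ∂_3 are all 1, so H_2 ≅ 0.
  H_3: rank ker ∂_3 − rank ∂_4 = (1 − 1) − 0 = 0, and there is no ∂_4, so H_3 ≅ 0.

Hence the Betti numbers are b_0 = 1, b_1 = 0, b_2 = 0, b_3 = 0.

b_0 = 1, b_1 = 0, b_2 = 0, b_3 = 0.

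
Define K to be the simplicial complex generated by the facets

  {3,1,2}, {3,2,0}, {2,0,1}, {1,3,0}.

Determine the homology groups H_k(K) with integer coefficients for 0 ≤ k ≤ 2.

H_0 = Z,  H_1 = 0,  H_2 = Z.

K has 4 vertices, 6 edges, 4 triangles.
rank ∂_0 = 0, rank ∂_1 = 3 ⇒ b_0 = 4 − 0 − 3 = 1; all invariant factors of ∂_1 are 1 so no torsion. So H_0 = Z.
rank ∂_1 = 3, rank ∂_2 = 3 ⇒ b_1 = 6 − 3 − 3 = 0; all invariant factors of ∂_2 are 1 so no torsion. So H_1 = 0.
rank ∂_2 = 3, rank ∂_3 = 0 ⇒ b_2 = 4 − 3 − 0 = 1. So H_2 = Z.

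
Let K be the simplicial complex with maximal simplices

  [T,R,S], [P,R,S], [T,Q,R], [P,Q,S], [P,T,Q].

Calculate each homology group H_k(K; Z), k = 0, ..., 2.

Fix the vertex order P < Q < R < S < T and write every simplex with vertices in increasing order. Then dim K = 2 and the simplices of K are:

  0-simplices (5): P, Q, R, S, T
  1-simplices (10): PQ, PR, PS, PT, QR, QS, QT, RS, RT, ST
  2-simplices (5): PQS, PQT, PRS, QRT, RST

so the chain groups are C_0 ≅ Z^5, C_1 ≅ Z^10, C_2 ≅ Z^5.

Boundary ∂_1: C_1 → C_0 maps an edge to its endpoints' difference, ∂[p,q] = q − p. For instance
  ∂PR = R − P.
This gives a 5×10 integer matrix of rank 4; reducing to Smith normal form yields diagonal entries (1,1,1,1).

∂_2: C_2 → C_1 maps a triangle to the signed sum of its edges. For instance
  ∂RST = ST − RT + RS,
  ∂QRT = RT − QT + QR.
This gives a 10×5 integer matrix of rank 5; reducing to Smith normal form yields diagonal entries (1,1,1,1,1).

Computing H_k = (kernel of ∂_k) / (image of ∂_{k+1}):

  H_0: rank C_0 − rank ∂_1 = 5 − 4 = 1, and the invariant factors of ∂_1 are all 1, so H_0 ≅ Z.
  H_1: rank ker ∂_1 − rank ∂_2 = (10 − 4) − 5 = 1, and the invariant factors of ∂_2 are all 1, so H_1 ≅ Z.
  H_2: rank ker ∂_2 − rank ∂_3 = (5 − 5) − 0 = 0, and there is no ∂_3, so H_2 ≅ 0.

H_0 ≅ Z,  H_1 ≅ Z,  H_2 = 0.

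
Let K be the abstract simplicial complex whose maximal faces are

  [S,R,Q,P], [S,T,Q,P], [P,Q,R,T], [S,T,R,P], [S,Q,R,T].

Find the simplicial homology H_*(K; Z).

H_0 ≅ Z,  H_1 = 0,  H_2 = 0,  H_3 ≅ Z.

We work with the vertex ordering P < Q < R < S < T. The simplices of K, each written with vertices in increasing order, are:

  0-simplices (5): P, Q, R, S, T
  1-simplices (10): PQ, PR, PS, PT, QR, QS, QT, RS, RT, ST
  2-simplices (10): PQR, PQS, PQT, PRS, PRT, PST, QRS, QRT, QST, RST
  3-simplices (5): PQRS, PQRT, PQST, PRST, QRST

so the chain groups are C_0 ≅ Z^5, C_1 ≅ Z^10, C_2 ≅ Z^10, C_3 ≅ Z^5.

Boundary ∂_1: C_1 → C_0 sends each edge [p,q] (with p < q) to q − p. For instance
  ∂PS = S − P.
The 5×10 boundary matrix has rank 4 and Smith normal form diag(1,1,1,1).

Boundary ∂_2: C_2 → C_1 sends each 2-simplex [p,q,r] to [q,r] − [p,r] + [p,q]. For instance
  ∂QRS = RS − QS + QR,
  ∂PRT = RT − PT + PR.
As a 10×10 matrix over Z this has rank 6, with invariant factors (1,1,1,1,1,1).

Boundary ∂_3: C_3 → C_2 sends each 3-simplex σ to the alternating sum Σ_i (−1)^i (σ with its i-th vertex removed). For instance
  ∂PRST = RST − PST + PRT − PRS,
  ∂PQRS = QRS − PRS + PQS − PQR.
The 10×5 boundary matrix has rank 4 and Smith normal form diag(1,1,1,1).

Now H_k = ker ∂_k / im ∂_{k+1}, so:

  H_0: rank C_0 − rank ∂_1 = 5 − 4 = 1, and the invariant factors of ∂_1 are all 1, so H_0 = Z.
  H_1: rank ker ∂_1 − rank ∂_2 = (10 − 4) − 6 = 0, and the invariant factors of ∂_2 are all 1, so H_1 = 0.
  H_2: rank ker ∂_2 − rank ∂_3 = (10 − 6) − 4 = 0, and the invariant factors of ∂_3 are all 1, so H_2 = 0.
  H_3: rank ker ∂_3 − rank ∂_4 = (5 − 4) − 0 = 1, and there is no ∂_4, so H_3 = Z.

As a check, the Euler characteristic is 5 − 10 + 10 − 5 = 0, which agrees with 1 − 0 + 0 − 1 = 0.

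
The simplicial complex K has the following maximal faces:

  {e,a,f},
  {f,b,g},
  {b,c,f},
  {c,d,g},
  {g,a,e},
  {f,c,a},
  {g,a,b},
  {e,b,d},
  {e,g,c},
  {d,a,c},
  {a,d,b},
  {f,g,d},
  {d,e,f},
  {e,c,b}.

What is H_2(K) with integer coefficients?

H_2 = Z.

Take the total order a < b < c < d < e < f < g on the vertex set. Then K (dimension 2) consists of the simplices:

  0-simplices (7): a, b, c, d, e, f, g
  1-simplices (21): ab, ac, ad, ae, af, ag, bc, bd, be, bf, bg, cd, ce, cf, cg, de, df, dg, ef, eg, fg
  2-simplices (14): abd, abg, acd, acf, aef, aeg, bce, bcf, bde, bfg, cdg, ceg, def, dfg

Hence C_0 ≅ Z^7, C_1 ≅ Z^21, C_2 ≅ Z^14.

∂_1: C_1 → C_0 sends each edge [p,q] (with p < q) to q − p.
The resulting 7×21 matrix has rank 6, and its Smith normal form has invariant factors (1,1,1,1,1,1).

∂_2: C_2 → C_1 sends each 2-simplex [p,q,r] to [q,r] − [p,r] + [p,q]. For instance
  ∂abd = bd − ad + ab,
  ∂bce = ce − be + bc.
As a 21×14 matrix over Z this has rank 13, with invariant factors (1,1,1,1,1,1,1,1,1,1,1,1,1).

Computing H_k = (kernel of ∂_k) / (image of ∂_{k+1}):

  H_2: rank ker ∂_2 − rank ∂_3 = (14 − 13) − 0 = 1, and there is no ∂_3, so H_2 ≅ Z.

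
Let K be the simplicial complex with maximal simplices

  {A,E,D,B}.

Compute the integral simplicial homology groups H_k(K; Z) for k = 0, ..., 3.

We work with the vertex ordering A < B < D < E. The simplices of K, each written with vertices in increasing order, are:

  0-simplices (4): A, B, D, E
  1-simplices (6): AB, AD, AE, BD, BE, DE
  2-simplices (4): ABD, ABE, ADE, BDE
  3-simplices (1): ABDE

Hence C_0 ≅ Z^4, C_1 ≅ Z^6, C_2 ≅ Z^4, C_3 ≅ Z^1.

∂_1: C_1 → C_0 maps an edge to its endpoints' difference, ∂[p,q] = q − p.
As a 4×6 matrix over Z this has rank 3, with invariant factors (1,1,1).

Boundary ∂_2: C_2 → C_1 sends each 2-simplex [p,q,r] to [q,r] − [p,r] + [p,q]. For instance
  ∂ADE = DE − AE + AD,
  ∂ABE = BE − AE + AB.
As a 6×4 matrix over Z this has rank 3, with invariant factors (1,1,1).

The boundary map ∂_3: C_3 → C_2 sends each 3-simplex σ to the alternating sum Σ_i (−1)^i (σ with its i-th vertex removed). For instance
  ∂ABDE = BDE − ADE + ABE − ABD.
As a 4×1 matrix over Z this has rank 1, with invariant factors (1).

Reading off H_k = ker ∂_k / im ∂_{k+1}:

  H_0: rank C_0 − rank ∂_1 = 4 − 3 = 1, and the invariant factors of ∂_1 are all 1, so H_0 = Z.
  H_1: rank ker ∂_1 − rank ∂_2 = (6 − 3) − 3 = 0, and the invariant factors of ∂_2 are all 1, so H_1 = 0.
  H_2: rank ker ∂_2 − rank ∂_3 = (4 − 3) − 1 = 0, and the invariant factors of ∂_3 are all 1, so H_2 = 0.
  H_3: rank ker ∂_3 − rank ∂_4 = (1 − 1) − 0 = 0, and there is no ∂_4, so H_3 = 0.

As a check, the Euler characteristic is 4 − 6 + 4 − 1 = 1, which agrees with 1 − 0 + 0 − 0 = 1.

H_0 = Z,  H_1 = 0,  H_2 = 0,  H_3 = 0.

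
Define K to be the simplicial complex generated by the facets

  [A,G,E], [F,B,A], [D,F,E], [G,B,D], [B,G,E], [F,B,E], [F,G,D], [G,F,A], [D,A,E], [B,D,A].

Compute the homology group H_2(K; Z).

K has 6 vertices, 15 edges, 10 triangles.
rank ∂_2 = 10, rank ∂_3 = 0 ⇒ b_2 = 10 − 10 − 0 = 0. So H_2 ≅ 0.

H_2 ≅ 0.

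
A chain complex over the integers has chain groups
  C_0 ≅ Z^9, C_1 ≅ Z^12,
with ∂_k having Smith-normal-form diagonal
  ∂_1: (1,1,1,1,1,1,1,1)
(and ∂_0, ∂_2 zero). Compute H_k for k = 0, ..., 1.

H_0 ≅ Z,  H_1 ≅ Z^4.

H_0: b_0 = 9 − 0 − 8 = 1; torsion from ∂_1 factors > 1: none. So H_0 ≅ Z.
H_1: b_1 = 12 − 8 − 0 = 4; torsion from ∂_2 factors > 1: none. So H_1 ≅ Z^4.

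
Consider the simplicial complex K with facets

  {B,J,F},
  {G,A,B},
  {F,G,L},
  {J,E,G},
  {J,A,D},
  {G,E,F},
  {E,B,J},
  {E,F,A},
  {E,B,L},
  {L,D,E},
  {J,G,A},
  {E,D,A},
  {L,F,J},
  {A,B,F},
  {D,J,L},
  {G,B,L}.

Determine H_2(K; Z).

H_2 = Z.

Take the total order A < B < D < E < F < G < J < L on the vertex set. Then K (dimension 2) consists of the simplices:

  0-simplices (8): A, B, D, E, F, G, J, L
  1-simplices (24): AB, AD, AE, AF, AG, AJ, BE, BF, BG, BJ, BL, DE, DJ, DL, EF, EG, EJ, EL, FG, FJ, FL, GJ, GL, JL
  2-simplices (16): ABF, ABG, ADE, ADJ, AEF, AGJ, BEJ, BEL, BFJ, BGL, DEL, DJL, EFG, EGJ, FGL, FJL

so the chain groups are C_0 ≅ Z^8, C_1 ≅ Z^24, C_2 ≅ Z^16.

Boundary ∂_1: C_1 → C_0 sends each edge [p,q] (with p < q) to q − p.
This gives a 8×24 integer matrix of rank 7; reducing to Smith normal form yields diagonal entries (1,1,1,1,1,1,1).

Boundary ∂_2: C_2 → C_1 acts by ∂[p,q,r] = [q,r] − [p,r] + [p,q]. For instance
  ∂BFJ = FJ − BJ + BF,
  ∂FJL = JL − FL + FJ.
This gives a 24×16 integer matrix of rank 15; reducing to Smith normal form yields diagonal entries (1,1,1,1,1,1,1,1,1,1,1,1,1,1,1).

Now H_k = ker ∂_k / im ∂_{k+1}, so:

  H_2: rank ker ∂_2 − rank ∂_3 = (16 − 15) − 0 = 1, and there is no ∂_3, so H_2 = Z.

(K is a triangulation of the torus T^2.)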